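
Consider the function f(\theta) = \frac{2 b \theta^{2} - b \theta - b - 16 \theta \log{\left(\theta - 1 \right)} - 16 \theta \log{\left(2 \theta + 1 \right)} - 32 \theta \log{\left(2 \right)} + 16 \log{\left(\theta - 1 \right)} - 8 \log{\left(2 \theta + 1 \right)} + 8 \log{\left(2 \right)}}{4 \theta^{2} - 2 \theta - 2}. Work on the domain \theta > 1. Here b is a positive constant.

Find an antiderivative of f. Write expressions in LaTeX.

Recover f(\theta) by differentiating a candidate F(\theta); any mismatch rules it out.
Check: d/d\theta[\frac{b \theta}{2} - 4 \log{\left(2 \theta - 2 \right)} \log{\left(4 \theta + 2 \right)}] = \frac{2 b \theta^{2} - b \theta - b - 16 \theta \log{\left(\theta - 1 \right)} - 16 \theta \log{\left(2 \theta + 1 \right)} - 32 \theta \log{\left(2 \right)} + 16 \log{\left(\theta - 1 \right)} - 8 \log{\left(2 \theta + 1 \right)} + 8 \log{\left(2 \right)}}{4 \theta^{2} - 2 \theta - 2} = f(\theta).

An antiderivative is F(\theta) = \frac{b \theta}{2} - 4 \log{\left(2 \theta - 2 \right)} \log{\left(4 \theta + 2 \right)}.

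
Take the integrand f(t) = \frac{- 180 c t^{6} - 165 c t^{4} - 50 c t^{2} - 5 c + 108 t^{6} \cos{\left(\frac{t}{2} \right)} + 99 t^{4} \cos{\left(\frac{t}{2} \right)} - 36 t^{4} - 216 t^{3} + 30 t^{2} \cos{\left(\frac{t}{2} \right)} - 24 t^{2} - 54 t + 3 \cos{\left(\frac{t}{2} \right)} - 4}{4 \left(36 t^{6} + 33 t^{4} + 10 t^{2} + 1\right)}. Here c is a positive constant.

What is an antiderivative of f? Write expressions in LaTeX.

For F(t) to be correct the identity F'(t) - f(t) = 0 must hold.
Check: d/dt[- \frac{15 c t^{3} + 5 c t - 18 t^{2} \sin{\left(\frac{t}{2} \right)} + 6 t^{2} \operatorname{atan}{\left(2 t \right)} - 6 \sin{\left(\frac{t}{2} \right)} + 2 \operatorname{atan}{\left(2 t \right)} - 9}{4 \left(3 t^{2} + 1\right)}] = \frac{- 180 c t^{6} - 165 c t^{4} - 50 c t^{2} - 5 c + 108 t^{6} \cos{\left(\frac{t}{2} \right)} + 99 t^{4} \cos{\left(\frac{t}{2} \right)} - 36 t^{4} - 216 t^{3} + 30 t^{2} \cos{\left(\frac{t}{2} \right)} - 24 t^{2} - 54 t + 3 \cos{\left(\frac{t}{2} \right)} - 4}{144 t^{6} + 132 t^{4} + 40 t^{2} + 4}, which equals f(t).

An antiderivative is F(t) = - \frac{15 c t^{3} + 5 c t - 18 t^{2} \sin{\left(\frac{t}{2} \right)} + 6 t^{2} \operatorname{atan}{\left(2 t \right)} - 6 \sin{\left(\frac{t}{2} \right)} + 2 \operatorname{atan}{\left(2 t \right)} - 9}{4 \left(3 t^{2} + 1\right)}.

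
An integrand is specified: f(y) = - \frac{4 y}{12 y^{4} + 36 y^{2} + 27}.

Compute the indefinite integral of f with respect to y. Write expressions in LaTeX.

F(y) = \frac{2}{3 \left(4 y^{2} + 6\right)} + C

The substitution u = 4 y^{2} + 6 works: f is exactly (dF/du)*(du/dy) for that inner function.
Check: d/dy[\frac{2}{3 \left(4 y^{2} + 6\right)}] = - \frac{4 y}{12 y^{4} + 36 y^{2} + 27} = f(y).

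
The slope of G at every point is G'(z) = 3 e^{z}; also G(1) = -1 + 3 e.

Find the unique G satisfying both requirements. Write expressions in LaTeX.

G(z) = 3 e^{z} - 1

Recover the given G'(z) by differentiating a candidate G(z); any mismatch rules it out.
A general antiderivative is 3 e^{z} + C.
The condition gives C = -1 + 3 e - (3 e) = -1.
So G(z) = 3 e^{z} - 1.
Check: d/dz[3 e^{z} - 1] = 3 e^{z} = G'(z).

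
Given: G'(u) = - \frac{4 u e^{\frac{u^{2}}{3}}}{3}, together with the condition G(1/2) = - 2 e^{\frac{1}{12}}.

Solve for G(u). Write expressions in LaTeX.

G(u) = - 2 e^{\frac{u^{2}}{3}}

G'(u) matches the chain-rule pattern g'(h)*h' with inner function h(u) = \frac{u^{2}}{3}; substituting w = h(u) collapses the integral.
A general antiderivative is - 2 e^{\frac{u^{2}}{3}} + C.
The condition gives C = - 2 e^{\frac{1}{12}} - (- 2 e^{\frac{1}{12}}) = 0.
So G(u) = - 2 e^{\frac{u^{2}}{3}}.
Check: d/du[- 2 e^{\frac{u^{2}}{3}}] = - \frac{4 u e^{\frac{u^{2}}{3}}}{3} = G'(u).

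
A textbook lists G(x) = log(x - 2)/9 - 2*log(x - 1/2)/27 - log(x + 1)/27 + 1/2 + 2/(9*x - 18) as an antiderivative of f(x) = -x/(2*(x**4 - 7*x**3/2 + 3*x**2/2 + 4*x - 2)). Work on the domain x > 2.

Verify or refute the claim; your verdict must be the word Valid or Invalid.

d/dx[G] = -x/(2*x**4 - 7*x**3 + 3*x**2 + 8*x - 4)
This equals f(x) exactly, so the claim holds.

Valid - the claim checks out under differentiation.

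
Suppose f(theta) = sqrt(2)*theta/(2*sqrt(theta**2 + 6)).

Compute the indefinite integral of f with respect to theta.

f matches the chain-rule pattern g'(h)*h' with inner function h(theta) = theta**2/2 + 3; substituting u = h(theta) collapses the integral.
Check: d/dtheta[sqrt(theta**2/2 + 3)] = sqrt(2)*theta/(2*sqrt(theta**2 + 6)) = f(theta).

F(theta) = sqrt(theta**2/2 + 3) + C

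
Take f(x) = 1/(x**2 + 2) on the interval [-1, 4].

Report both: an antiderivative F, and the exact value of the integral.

Whatever form F(x) takes, F'(x) = f(x) is non-negotiable.
F(x) = sqrt(2)*atan(sqrt(2)*x/2)/2 is an antiderivative of f.
Check: d/dx[sqrt(2)*atan(sqrt(2)*x/2)/2] = 1/(x**2 + 2) = f(x).
F(4) = sqrt(2)*atan(2*sqrt(2))/2; F(-1) = -sqrt(2)*atan(sqrt(2)/2)/2.
Integral = F(4) - F(-1) = sqrt(2)*atan(sqrt(2)/2)/2 + sqrt(2)*atan(2*sqrt(2))/2.

Antiderivative: F(x) = sqrt(2)*atan(sqrt(2)*x/2)/2; value = sqrt(2)*atan(sqrt(2)/2)/2 + sqrt(2)*atan(2*sqrt(2))/2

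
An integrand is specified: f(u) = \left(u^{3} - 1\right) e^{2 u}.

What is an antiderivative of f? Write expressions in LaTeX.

An antiderivative is F(u) = \frac{u^{3} e^{2 u}}{2} - \frac{3 u^{2} e^{2 u}}{4} + \frac{3 u e^{2 u}}{4} - \frac{7 e^{2 u}}{8}.

f has the shape v'r + vr' for v = \frac{u^{3}}{2} - \frac{3 u^{2}}{4} + \frac{3 u}{4} - \frac{7}{8} and r = e^{2 u} — it is the derivative of the product v*r.
Check: d/du[\frac{u^{3} e^{2 u}}{2} - \frac{3 u^{2} e^{2 u}}{4} + \frac{3 u e^{2 u}}{4} - \frac{7 e^{2 u}}{8}] = u^{3} e^{2 u} - e^{2 u}, which equals f(u).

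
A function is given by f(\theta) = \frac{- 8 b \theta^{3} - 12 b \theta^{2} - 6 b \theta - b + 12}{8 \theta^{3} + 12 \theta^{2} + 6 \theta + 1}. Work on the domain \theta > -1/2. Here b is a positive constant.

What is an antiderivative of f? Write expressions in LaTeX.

Recover f(\theta) by differentiating a candidate F(\theta); any mismatch rules it out.
Check: d/d\theta[- \frac{4 b \theta^{3} + 4 b \theta^{2} + b \theta + 3}{\left(2 \theta + 1\right)^{2}}] = \frac{- 8 b \theta^{3} - 12 b \theta^{2} - 6 b \theta - b + 12}{8 \theta^{3} + 12 \theta^{2} + 6 \theta + 1} = f(\theta).

An antiderivative is F(\theta) = - \frac{4 b \theta^{3} + 4 b \theta^{2} + b \theta + 3}{\left(2 \theta + 1\right)^{2}}.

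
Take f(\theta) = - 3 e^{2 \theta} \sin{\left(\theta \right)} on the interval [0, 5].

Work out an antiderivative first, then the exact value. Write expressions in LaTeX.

Antiderivative: F(\theta) = \frac{3 \left(- 2 \sin{\left(\theta \right)} + \cos{\left(\theta \right)}\right) e^{2 \theta}}{5}; value = - \frac{3}{5} + \frac{3 e^{10} \cos{\left(5 \right)}}{5} - \frac{6 e^{10} \sin{\left(5 \right)}}{5}

Recover f(\theta) by differentiating a candidate F(\theta); any mismatch rules it out.
F(\theta) = \frac{3 \left(- 2 \sin{\left(\theta \right)} + \cos{\left(\theta \right)}\right) e^{2 \theta}}{5} is an antiderivative of f.
Check: d/d\theta[\frac{3 \left(- 2 \sin{\left(\theta \right)} + \cos{\left(\theta \right)}\right) e^{2 \theta}}{5}] = - 3 e^{2 \theta} \sin{\left(\theta \right)} = f(\theta).
F(5) = \frac{3 e^{10} \cos{\left(5 \right)}}{5} - \frac{6 e^{10} \sin{\left(5 \right)}}{5}; F(0) = \frac{3}{5}.
Integral = F(5) - F(0) = - \frac{3}{5} + \frac{3 e^{10} \cos{\left(5 \right)}}{5} - \frac{6 e^{10} \sin{\left(5 \right)}}{5}.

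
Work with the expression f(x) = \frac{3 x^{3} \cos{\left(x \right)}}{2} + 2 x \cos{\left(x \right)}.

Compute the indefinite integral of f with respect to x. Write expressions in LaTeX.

The integrand splits into summands that can be handled one at a time.
Check: d/dx[\frac{3 x^{3} \sin{\left(x \right)}}{2} + \frac{9 x^{2} \cos{\left(x \right)}}{2} - 7 x \sin{\left(x \right)} - 7 \cos{\left(x \right)}] = \frac{3 x^{3} \cos{\left(x \right)}}{2} + 2 x \cos{\left(x \right)} = f(x).

F(x) = \frac{3 x^{3} \sin{\left(x \right)}}{2} + \frac{9 x^{2} \cos{\left(x \right)}}{2} - 7 x \sin{\left(x \right)} - 7 \cos{\left(x \right)} + C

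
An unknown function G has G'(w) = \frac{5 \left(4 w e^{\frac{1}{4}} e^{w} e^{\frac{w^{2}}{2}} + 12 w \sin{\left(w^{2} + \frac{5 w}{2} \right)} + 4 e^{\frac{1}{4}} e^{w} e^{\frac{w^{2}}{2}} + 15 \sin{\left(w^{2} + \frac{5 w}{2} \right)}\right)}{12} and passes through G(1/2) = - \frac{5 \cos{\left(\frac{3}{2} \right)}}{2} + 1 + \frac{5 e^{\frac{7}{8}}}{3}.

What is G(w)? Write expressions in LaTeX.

G(w) = - \frac{- 10 e^{\frac{1}{4}} e^{w} e^{\frac{w^{2}}{2}} + 15 \cos{\left(w^{2} + \frac{5 w}{2} \right)} - 6}{6}

The proposed G(w) is checked by its d/dw: the result must match the given G'(w).
A general antiderivative is \frac{5 e^{\frac{w^{2}}{2} + w + \frac{1}{4}}}{3} - \frac{5 \cos{\left(w^{2} + \frac{5 w}{2} \right)}}{2} + C.
The condition gives C = - \frac{5 \cos{\left(\frac{3}{2} \right)}}{2} + 1 + \frac{5 e^{\frac{7}{8}}}{3} - (- \frac{5 \cos{\left(\frac{3}{2} \right)}}{2} + \frac{5 e^{\frac{7}{8}}}{3}) = 1.
So G(w) = - \frac{- 10 e^{\frac{1}{4}} e^{w} e^{\frac{w^{2}}{2}} + 15 \cos{\left(w^{2} + \frac{5 w}{2} \right)} - 6}{6}.
Check: d/dw[- \frac{- 10 e^{\frac{1}{4}} e^{w} e^{\frac{w^{2}}{2}} + 15 \cos{\left(w^{2} + \frac{5 w}{2} \right)} - 6}{6}] = \frac{5 w e^{\frac{1}{4}} e^{w} e^{\frac{w^{2}}{2}}}{3} + 5 w \sin{\left(w^{2} + \frac{5 w}{2} \right)} + \frac{5 e^{\frac{1}{4}} e^{w} e^{\frac{w^{2}}{2}}}{3} + \frac{25 \sin{\left(w^{2} + \frac{5 w}{2} \right)}}{4}, which equals G'(w).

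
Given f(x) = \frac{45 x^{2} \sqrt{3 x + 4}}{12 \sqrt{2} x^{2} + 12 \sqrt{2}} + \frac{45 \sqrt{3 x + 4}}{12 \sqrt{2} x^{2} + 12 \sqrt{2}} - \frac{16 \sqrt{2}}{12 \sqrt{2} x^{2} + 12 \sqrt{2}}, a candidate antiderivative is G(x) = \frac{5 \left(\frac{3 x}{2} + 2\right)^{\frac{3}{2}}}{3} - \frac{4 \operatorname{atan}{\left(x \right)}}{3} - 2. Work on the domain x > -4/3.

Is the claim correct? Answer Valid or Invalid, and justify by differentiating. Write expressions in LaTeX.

d/dx[G] = \frac{45 x^{2} \sqrt{3 x + 4} + 45 \sqrt{3 x + 4} - 16 \sqrt{2}}{12 \sqrt{2} x^{2} + 12 \sqrt{2}}
This equals f(x) exactly, so the claim holds.

Valid - the claim checks out under differentiation.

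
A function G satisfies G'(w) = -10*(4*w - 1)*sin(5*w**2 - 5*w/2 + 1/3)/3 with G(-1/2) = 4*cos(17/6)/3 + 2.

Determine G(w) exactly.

G(w) = 4*cos(5*w**2 - 5*w/2 + 1/3)/3 + 2

The substitution u = 5*w**2 - 5*w/2 + 1/3 works: G'(w) is exactly (dG/du)*(du/dw) for that inner function.
A general antiderivative is 4*cos(5*w**2 - 5*w/2 + 1/3)/3 + C.
The condition gives C = 4*cos(17/6)/3 + 2 - (4*cos(17/6)/3) = 2.
So G(w) = 4*cos(5*w**2 - 5*w/2 + 1/3)/3 + 2.
Check: d/dw[4*cos(5*w**2 - 5*w/2 + 1/3)/3 + 2] = -40*w*sin(5*w**2 - 5*w/2 + 1/3)/3 + 10*sin(5*w**2 - 5*w/2 + 1/3)/3, which equals G'(w).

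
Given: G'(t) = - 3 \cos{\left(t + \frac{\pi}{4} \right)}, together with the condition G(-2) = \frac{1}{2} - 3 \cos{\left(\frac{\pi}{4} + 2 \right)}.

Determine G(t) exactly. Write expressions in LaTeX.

A first test for any G(t): its t-derivative must equal the given G'(t).
A general antiderivative is - 3 \sin{\left(t + \frac{\pi}{4} \right)} + C.
The condition gives C = \frac{1}{2} - 3 \cos{\left(\frac{\pi}{4} + 2 \right)} - (- 3 \cos{\left(\frac{\pi}{4} + 2 \right)}) = \frac{1}{2}.
So G(t) = \frac{1}{2} - 3 \sin{\left(t + \frac{\pi}{4} \right)}.
Check: d/dt[\frac{1}{2} - 3 \sin{\left(t + \frac{\pi}{4} \right)}] = - 3 \cos{\left(t + \frac{\pi}{4} \right)} = G'(t).

G(t) = \frac{1}{2} - 3 \sin{\left(t + \frac{\pi}{4} \right)}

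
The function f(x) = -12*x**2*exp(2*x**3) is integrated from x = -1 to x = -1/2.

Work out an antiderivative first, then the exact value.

Antiderivative: F(x) = -2*exp(2*x**3); value = -2*exp(-1/4) + 2*exp(-2)

The substitution u = 2*x**3 works: f is exactly (dF/du)*(du/dx) for that inner function.
F(x) = -2*exp(2*x**3) is an antiderivative of f.
Check: d/dx[-2*exp(2*x**3)] = -12*x**2*exp(2*x**3) = f(x).
F(-1/2) = -2*exp(-1/4); F(-1) = -2*exp(-2).
Integral = F(-1/2) - F(-1) = -2*exp(-1/4) + 2*exp(-2).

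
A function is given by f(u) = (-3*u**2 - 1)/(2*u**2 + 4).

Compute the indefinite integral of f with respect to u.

F(u) = -3*u/2 + 5*sqrt(2)*atan(sqrt(2)*u/2)/4 + C

Differentiate the proposed F(u) back; it has to land on f(u) exactly.
Check: d/du[-3*u/2 + 5*sqrt(2)*atan(sqrt(2)*u/2)/4] = (-3*u**2 - 1)/(2*u**2 + 4) = f(u).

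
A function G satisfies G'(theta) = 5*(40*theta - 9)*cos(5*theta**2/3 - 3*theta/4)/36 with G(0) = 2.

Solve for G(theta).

The substitution u = 5*theta**2/3 - 3*theta/4 works: G'(theta) is exactly (dG/du)*(du/dtheta) for that inner function.
A general antiderivative is 5*sin(5*theta**2/3 - 3*theta/4)/3 + C.
The condition gives C = 2 - (0) = 2.
So G(theta) = (5*sin(5*theta**2/3 - 3*theta/4) + 6)/3.
Check: d/dtheta[(5*sin(5*theta**2/3 - 3*theta/4) + 6)/3] = 50*theta*cos(5*theta**2/3 - 3*theta/4)/9 - 5*cos(5*theta**2/3 - 3*theta/4)/4, which equals G'(theta).

G(theta) = (5*sin(5*theta**2/3 - 3*theta/4) + 6)/3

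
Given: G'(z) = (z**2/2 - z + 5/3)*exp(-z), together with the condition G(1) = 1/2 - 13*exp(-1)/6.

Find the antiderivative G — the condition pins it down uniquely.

Recognize the product-rule pattern: G'(z) = u'v + uv' with u = -z**2/2 - 5/3, v = exp(-z), so integration by parts undoes it.
A general antiderivative is (-3*z**2 - 10)*exp(-z)/6 + C.
The condition gives C = 1/2 - 13*exp(-1)/6 - (-13*exp(-1)/6) = 1/2.
So G(z) = -(3*z**2 - 3*exp(z) + 10)*exp(-z)/6.
Check: d/dz[-(3*z**2 - 3*exp(z) + 10)*exp(-z)/6] = (3*z**2 - 6*z + 10)*exp(-z)/6, which equals G'(z).

G(z) = -(3*z**2 - 3*exp(z) + 10)*exp(-z)/6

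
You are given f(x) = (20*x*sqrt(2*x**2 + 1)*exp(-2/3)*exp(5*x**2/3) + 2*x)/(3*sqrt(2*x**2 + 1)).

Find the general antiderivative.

F(x) = sqrt(2*x**2 + 1)/3 + 2*exp(-2/3)*exp(5*x**2/3) + C

Since d/dx undoes antidifferentiation here, F'(x) = f(x) is required of F(x).
Check: d/dx[sqrt(2*x**2 + 1)/3 + 2*exp(-2/3)*exp(5*x**2/3)] = (20*x*sqrt(2*x**2 + 1)*exp(5*x**2/3) + 2*x*exp(2/3))*exp(-2/3)/(3*sqrt(2*x**2 + 1)), which equals f(x).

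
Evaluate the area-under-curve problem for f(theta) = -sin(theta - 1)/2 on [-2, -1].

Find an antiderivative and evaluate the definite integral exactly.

Antiderivative: F(theta) = cos(theta - 1)/2; value = cos(2)/2 - cos(3)/2

An antiderivative F(theta) passes only if d/dtheta[F] lands on f(theta) exactly.
F(theta) = cos(theta - 1)/2 is an antiderivative of f.
Check: d/dtheta[cos(theta - 1)/2] = -sin(theta - 1)/2 = f(theta).
F(-1) = cos(2)/2; F(-2) = cos(3)/2.
Integral = F(-1) - F(-2) = cos(2)/2 - cos(3)/2.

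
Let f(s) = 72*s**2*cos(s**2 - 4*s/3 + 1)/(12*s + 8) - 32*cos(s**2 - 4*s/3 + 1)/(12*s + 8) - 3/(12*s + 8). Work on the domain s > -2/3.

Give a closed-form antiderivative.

Integrate term by term and add the pieces.
Check: d/ds[(-log(3*s/2 + 1) + 12*sin(s**2 - 4*s/3 + 1))/4] = (72*s**2*cos(s**2 - 4*s/3 + 1) - 32*cos(s**2 - 4*s/3 + 1) - 3)/(12*s + 8), which equals f(s).

An antiderivative is F(s) = (-log(3*s/2 + 1) + 12*sin(s**2 - 4*s/3 + 1))/4.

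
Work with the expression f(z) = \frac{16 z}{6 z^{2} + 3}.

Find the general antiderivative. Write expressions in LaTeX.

F(z) = \frac{4 \log{\left(2 z^{2} + 1 \right)}}{3} + C

The substitution u = 2 z^{2} + 1 works: f is exactly (dF/du)*(du/dz) for that inner function.
Check: d/dz[\frac{4 \log{\left(2 z^{2} + 1 \right)}}{3}] = \frac{16 z}{6 z^{2} + 3} = f(z).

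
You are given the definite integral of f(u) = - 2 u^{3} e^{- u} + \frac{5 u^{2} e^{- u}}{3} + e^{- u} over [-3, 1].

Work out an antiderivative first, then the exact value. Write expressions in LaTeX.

f has the shape v'r + vr' for v = 2 u^{3} + \frac{13 u^{2}}{3} + \frac{26 u}{3} + \frac{23}{3} and r = e^{- u} — it is the derivative of the product v*r.
F(u) = \frac{\left(6 u^{3} + 13 u^{2} + 26 u + 23\right) e^{- u}}{3} is an antiderivative of f.
Check: d/du[\frac{\left(6 u^{3} + 13 u^{2} + 26 u + 23\right) e^{- u}}{3}] = \frac{\left(- 6 u^{3} + 5 u^{2} + 3\right) e^{- u}}{3}, which equals f(u).
F(1) = \frac{68}{3 e}; F(-3) = - \frac{100 e^{3}}{3}.
Integral = F(1) - F(-3) = \frac{68}{3 e} + \frac{100 e^{3}}{3}.

Antiderivative: F(u) = \frac{\left(6 u^{3} + 13 u^{2} + 26 u + 23\right) e^{- u}}{3}; value = \frac{68}{3 e} + \frac{100 e^{3}}{3}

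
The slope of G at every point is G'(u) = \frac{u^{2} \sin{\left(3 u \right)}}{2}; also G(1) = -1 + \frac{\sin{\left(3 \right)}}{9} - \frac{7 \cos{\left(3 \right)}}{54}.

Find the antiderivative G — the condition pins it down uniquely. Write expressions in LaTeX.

G(u) = - \frac{u^{2} \cos{\left(3 u \right)}}{6} + \frac{u \sin{\left(3 u \right)}}{9} + \frac{\cos{\left(3 u \right)}}{27} - 1

A first test for any G(u): its u-derivative must equal the given G'(u).
A general antiderivative is - \frac{u^{2} \cos{\left(3 u \right)}}{6} + \frac{u \sin{\left(3 u \right)}}{9} + \frac{\cos{\left(3 u \right)}}{27} + C.
The condition gives C = -1 + \frac{\sin{\left(3 \right)}}{9} - \frac{7 \cos{\left(3 \right)}}{54} - (\frac{\sin{\left(3 \right)}}{9} - \frac{7 \cos{\left(3 \right)}}{54}) = -1.
So G(u) = - \frac{u^{2} \cos{\left(3 u \right)}}{6} + \frac{u \sin{\left(3 u \right)}}{9} + \frac{\cos{\left(3 u \right)}}{27} - 1.
Check: d/du[- \frac{u^{2} \cos{\left(3 u \right)}}{6} + \frac{u \sin{\left(3 u \right)}}{9} + \frac{\cos{\left(3 u \right)}}{27} - 1] = \frac{u^{2} \sin{\left(3 u \right)}}{2} = G'(u).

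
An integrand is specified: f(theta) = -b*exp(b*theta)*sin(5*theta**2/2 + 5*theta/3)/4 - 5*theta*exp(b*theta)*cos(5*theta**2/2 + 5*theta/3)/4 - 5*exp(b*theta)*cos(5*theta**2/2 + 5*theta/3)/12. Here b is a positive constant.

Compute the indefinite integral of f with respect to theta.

f has the shape u'v + uv' for u = -exp(b*theta)/4 and v = sin(5*theta**2/2 + 5*theta/3) — it is the derivative of the product u*v.
Check: d/dtheta[-exp(b*theta)*sin(5*theta**2/2 + 5*theta/3)/4] = -b*exp(b*theta)*sin(5*theta**2/2 + 5*theta/3)/4 - 5*theta*exp(b*theta)*cos(5*theta**2/2 + 5*theta/3)/4 - 5*exp(b*theta)*cos(5*theta**2/2 + 5*theta/3)/12 = f(theta).

F(theta) = -exp(b*theta)*sin(5*theta**2/2 + 5*theta/3)/4 + C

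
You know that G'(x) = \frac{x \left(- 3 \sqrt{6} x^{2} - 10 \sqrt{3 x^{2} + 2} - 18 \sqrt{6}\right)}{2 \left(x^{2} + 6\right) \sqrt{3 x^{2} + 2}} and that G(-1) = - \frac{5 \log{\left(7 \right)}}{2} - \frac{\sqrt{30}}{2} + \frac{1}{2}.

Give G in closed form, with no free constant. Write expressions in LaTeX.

G(x) = - \frac{\sqrt{6} \sqrt{3 x^{2} + 2}}{2} - \frac{5 \log{\left(x^{2} + 6 \right)}}{2} + \frac{1}{2}

Check a candidate G(x) by differentiating: d/dx[G] must match the given G'(x).
A general antiderivative is - 3 \sqrt{\frac{x^{2}}{2} + \frac{1}{3}} - \frac{5 \log{\left(x^{2} + 6 \right)}}{2} + C.
The condition gives C = - \frac{5 \log{\left(7 \right)}}{2} - \frac{\sqrt{30}}{2} + \frac{1}{2} - (- \frac{5 \log{\left(7 \right)}}{2} - \frac{\sqrt{30}}{2}) = \frac{1}{2}.
So G(x) = - \frac{\sqrt{6} \sqrt{3 x^{2} + 2}}{2} - \frac{5 \log{\left(x^{2} + 6 \right)}}{2} + \frac{1}{2}.
Check: d/dx[- \frac{\sqrt{6} \sqrt{3 x^{2} + 2}}{2} - \frac{5 \log{\left(x^{2} + 6 \right)}}{2} + \frac{1}{2}] = \frac{- 3 \sqrt{6} x^{3} - 10 x \sqrt{3 x^{2} + 2} - 18 \sqrt{6} x}{2 x^{2} \sqrt{3 x^{2} + 2} + 12 \sqrt{3 x^{2} + 2}}, which equals G'(x).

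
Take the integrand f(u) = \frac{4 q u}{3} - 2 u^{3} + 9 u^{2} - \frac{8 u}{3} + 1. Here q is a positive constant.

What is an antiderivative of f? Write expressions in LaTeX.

The integrand splits into summands that can be handled one at a time.
Check: d/du[\frac{2 q u^{2}}{3} - \frac{u^{4}}{2} + 3 u^{3} - \frac{4 u^{2}}{3} + u] = \frac{4 q u}{3} - 2 u^{3} + 9 u^{2} - \frac{8 u}{3} + 1 = f(u).

An antiderivative is F(u) = \frac{2 q u^{2}}{3} - \frac{u^{4}}{2} + 3 u^{3} - \frac{4 u^{2}}{3} + u.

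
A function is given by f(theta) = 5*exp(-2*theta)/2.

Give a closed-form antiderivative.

An antiderivative F(theta) passes only if d/dtheta[F] lands on f(theta) exactly.
Check: d/dtheta[-5*exp(-2*theta)/4] = 5*exp(-2*theta)/2 = f(theta).

An antiderivative is F(theta) = -5*exp(-2*theta)/4.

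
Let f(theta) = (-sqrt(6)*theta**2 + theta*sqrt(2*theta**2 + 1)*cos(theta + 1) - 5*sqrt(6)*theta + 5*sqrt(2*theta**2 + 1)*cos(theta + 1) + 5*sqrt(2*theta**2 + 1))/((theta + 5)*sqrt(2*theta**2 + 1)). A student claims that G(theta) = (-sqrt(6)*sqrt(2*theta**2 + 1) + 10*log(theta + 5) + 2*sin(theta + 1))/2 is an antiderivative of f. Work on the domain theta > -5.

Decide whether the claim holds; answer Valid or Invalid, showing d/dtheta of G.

Valid - the claim checks out under differentiation.

d/dtheta[G] = (-sqrt(6)*theta**2 + theta*sqrt(2*theta**2 + 1)*cos(theta + 1) - 5*sqrt(6)*theta + 5*sqrt(2*theta**2 + 1)*cos(theta + 1) + 5*sqrt(2*theta**2 + 1))/(theta*sqrt(2*theta**2 + 1) + 5*sqrt(2*theta**2 + 1))
This equals f(theta) exactly, so the claim holds.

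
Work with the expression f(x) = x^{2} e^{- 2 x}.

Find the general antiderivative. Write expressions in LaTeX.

f has the shape u'v + uv' for u = - \frac{x^{2}}{2} - \frac{x}{2} - \frac{1}{4} and v = e^{- 2 x} — it is the derivative of the product u*v.
Check: d/dx[- \frac{\left(2 x^{2} + 2 x + 1\right) e^{- 2 x}}{4}] = x^{2} e^{- 2 x} = f(x).

F(x) = - \frac{\left(2 x^{2} + 2 x + 1\right) e^{- 2 x}}{4} + C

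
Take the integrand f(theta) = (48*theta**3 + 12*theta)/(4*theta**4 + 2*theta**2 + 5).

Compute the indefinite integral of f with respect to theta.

F(theta) = 3*log(2*theta**4 + theta**2 + 5/2) + C

f matches the chain-rule pattern g'(h)*h' with inner function h(theta) = 2*theta**4 + theta**2 + 5/2; substituting u = h(theta) collapses the integral.
Check: d/dtheta[3*log(2*theta**4 + theta**2 + 5/2)] = (48*theta**3 + 12*theta)/(4*theta**4 + 2*theta**2 + 5) = f(theta).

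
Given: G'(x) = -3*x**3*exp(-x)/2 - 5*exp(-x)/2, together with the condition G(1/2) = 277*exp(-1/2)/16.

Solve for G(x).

G'(x) has the shape u'v + uv' for u = 3*x**3/2 + 9*x**2/2 + 9*x + 23/2 and v = exp(-x) — it is the derivative of the product u*v.
A general antiderivative is (3*x**3 + 9*x**2 + 18*x + 23)*exp(-x)/2 + C.
The condition gives C = 277*exp(-1/2)/16 - (277*exp(-1/2)/16) = 0.
So G(x) = 3*x**3*exp(-x)/2 + 9*x**2*exp(-x)/2 + 9*x*exp(-x) + 23*exp(-x)/2.
Check: d/dx[3*x**3*exp(-x)/2 + 9*x**2*exp(-x)/2 + 9*x*exp(-x) + 23*exp(-x)/2] = (-3*x**3 - 5)*exp(-x)/2, which equals G'(x).

G(x) = 3*x**3*exp(-x)/2 + 9*x**2*exp(-x)/2 + 9*x*exp(-x) + 23*exp(-x)/2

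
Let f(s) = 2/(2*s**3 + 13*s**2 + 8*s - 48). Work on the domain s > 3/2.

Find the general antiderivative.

F(s) = -2*(-2*s*log(s - 3/2) + 2*s*log(s + 4) - 8*log(s - 3/2) + 8*log(s + 4) - 11)/(121*(s + 4)) + C

Factor the denominator ((s + 4)**2*(2*s - 3)) and decompose: f = 8/(121*(2*s - 3)) - 4/(121*(s + 4)) - 2/(11*(s + 4)**2); each piece integrates to a log, atan, or power term.
Check: d/ds[-2*(-2*s*log(s - 3/2) + 2*s*log(s + 4) - 8*log(s - 3/2) + 8*log(s + 4) - 11)/(121*(s + 4))] = 2/(2*s**3 + 13*s**2 + 8*s - 48) = f(s).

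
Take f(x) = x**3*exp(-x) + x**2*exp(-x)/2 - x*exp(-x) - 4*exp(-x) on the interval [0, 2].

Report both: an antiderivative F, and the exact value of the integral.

f has the shape u'v + uv' for u = -x**3 - 7*x**2/2 - 6*x - 2 and v = exp(-x) — it is the derivative of the product u*v.
F(x) = (-2*x**3 - 7*x**2 - 12*x - 4)*exp(-x)/2 is an antiderivative of f.
Check: d/dx[(-2*x**3 - 7*x**2 - 12*x - 4)*exp(-x)/2] = (2*x**3 + x**2 - 2*x - 8)*exp(-x)/2, which equals f(x).
F(2) = -36*exp(-2); F(0) = -2.
Integral = F(2) - F(0) = 2 - 36*exp(-2).

Antiderivative: F(x) = (-2*x**3 - 7*x**2 - 12*x - 4)*exp(-x)/2; value = 2 - 36*exp(-2)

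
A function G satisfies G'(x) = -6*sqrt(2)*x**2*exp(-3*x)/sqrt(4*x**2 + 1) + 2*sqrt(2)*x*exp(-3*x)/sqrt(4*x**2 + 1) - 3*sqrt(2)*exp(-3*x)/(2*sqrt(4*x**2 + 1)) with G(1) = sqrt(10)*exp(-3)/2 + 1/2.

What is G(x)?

G(x) = sqrt(2*x**2 + 1/2)*exp(-3*x) + 1/2

Recognize the product-rule pattern: G'(x) = u'v + uv' with u = sqrt(2*x**2 + 1/2), v = exp(-3*x), so integration by parts undoes it.
A general antiderivative is sqrt(2*x**2 + 1/2)*exp(-3*x) + C.
The condition gives C = sqrt(10)*exp(-3)/2 + 1/2 - (sqrt(10)*exp(-3)/2) = 1/2.
So G(x) = sqrt(2*x**2 + 1/2)*exp(-3*x) + 1/2.
Check: d/dx[sqrt(2*x**2 + 1/2)*exp(-3*x) + 1/2] = sqrt(2)*(-12*x**2 + 4*x - 3)*exp(-3*x)/(2*sqrt(4*x**2 + 1)), which equals G'(x).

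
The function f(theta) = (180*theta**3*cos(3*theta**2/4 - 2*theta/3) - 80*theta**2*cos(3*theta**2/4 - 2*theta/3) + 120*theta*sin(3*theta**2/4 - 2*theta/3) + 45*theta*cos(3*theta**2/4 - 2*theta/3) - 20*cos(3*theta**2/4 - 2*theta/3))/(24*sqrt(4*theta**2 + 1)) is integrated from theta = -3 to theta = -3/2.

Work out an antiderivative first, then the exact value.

Recognize the product-rule pattern: f = u'v + uv' with u = 5*sqrt(4*theta**2 + 1)/4, v = sin(3*theta**2/4 - 2*theta/3), so integration by parts undoes it.
F(theta) = 5*sqrt(4*theta**2 + 1)*sin(3*theta**2/4 - 2*theta/3)/4 is an antiderivative of f.
Check: d/dtheta[5*sqrt(4*theta**2 + 1)*sin(3*theta**2/4 - 2*theta/3)/4] = (180*theta**3*cos(3*theta**2/4 - 2*theta/3) - 80*theta**2*cos(3*theta**2/4 - 2*theta/3) + 120*theta*sin(3*theta**2/4 - 2*theta/3) + 45*theta*cos(3*theta**2/4 - 2*theta/3) - 20*cos(3*theta**2/4 - 2*theta/3))/(24*sqrt(4*theta**2 + 1)) = f(theta).
F(-3/2) = 5*sqrt(10)*sin(43/16)/4; F(-3) = 5*sqrt(37)*sin(35/4)/4.
Integral = F(-3/2) - F(-3) = -5*sqrt(37)*sin(35/4)/4 + 5*sqrt(10)*sin(43/16)/4.

Antiderivative: F(theta) = 5*sqrt(4*theta**2 + 1)*sin(3*theta**2/4 - 2*theta/3)/4; value = -5*sqrt(37)*sin(35/4)/4 + 5*sqrt(10)*sin(43/16)/4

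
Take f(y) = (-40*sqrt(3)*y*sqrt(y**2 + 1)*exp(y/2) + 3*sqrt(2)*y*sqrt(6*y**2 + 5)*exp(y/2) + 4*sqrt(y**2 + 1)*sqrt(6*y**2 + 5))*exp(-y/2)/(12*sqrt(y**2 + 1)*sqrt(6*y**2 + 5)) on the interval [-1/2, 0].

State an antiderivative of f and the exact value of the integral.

A first test for any F(y): its y-derivative must equal f(y) identically.
F(y) = -5*sqrt(2*y**2 + 5/3)/3 + sqrt(2*y**2 + 2)/4 - 2*exp(-y/2)/3 is an antiderivative of f.
Check: d/dy[-5*sqrt(2*y**2 + 5/3)/3 + sqrt(2*y**2 + 2)/4 - 2*exp(-y/2)/3] = (-40*sqrt(3)*y*sqrt(y**2 + 1)*exp(y/2) + 3*sqrt(2)*y*sqrt(6*y**2 + 5)*exp(y/2) + 4*sqrt(y**2 + 1)*sqrt(6*y**2 + 5))*exp(-y/2)/(12*sqrt(y**2 + 1)*sqrt(6*y**2 + 5)) = f(y).
F(0) = -5*sqrt(15)/9 - 2/3 + sqrt(2)/4; F(-1/2) = -5*sqrt(78)/18 - 2*exp(1/4)/3 + sqrt(10)/8.
Integral = F(0) - F(-1/2) = -5*sqrt(15)/9 - 2/3 - sqrt(10)/8 + sqrt(2)/4 + 2*exp(1/4)/3 + 5*sqrt(78)/18.

Antiderivative: F(y) = -5*sqrt(2*y**2 + 5/3)/3 + sqrt(2*y**2 + 2)/4 - 2*exp(-y/2)/3; value = -5*sqrt(15)/9 - 2/3 - sqrt(10)/8 + sqrt(2)/4 + 2*exp(1/4)/3 + 5*sqrt(78)/18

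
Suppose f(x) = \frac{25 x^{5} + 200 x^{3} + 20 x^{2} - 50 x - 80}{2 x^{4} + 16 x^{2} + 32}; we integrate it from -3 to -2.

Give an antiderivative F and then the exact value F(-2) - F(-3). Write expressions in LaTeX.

f has the shape u'v + uv' for u = - \frac{5}{x^{2} + 4} and v = - \frac{5 x^{4}}{4} + 2 x - \frac{5}{2} — it is the derivative of the product u*v.
F(x) = \frac{25 x^{4}}{4 x^{2} + 16} - \frac{10 x}{x^{2} + 4} + \frac{25}{2 x^{2} + 8} is an antiderivative of f.
Check: d/dx[\frac{25 x^{4}}{4 x^{2} + 16} - \frac{10 x}{x^{2} + 4} + \frac{25}{2 x^{2} + 8}] = \frac{25 x^{5} + 200 x^{3} + 20 x^{2} - 50 x - 80}{2 x^{4} + 16 x^{2} + 32} = f(x).
F(-2) = \frac{265}{16}; F(-3) = \frac{2195}{52}.
Integral = F(-2) - F(-3) = - \frac{5335}{208}.

Antiderivative: F(x) = \frac{25 x^{4}}{4 x^{2} + 16} - \frac{10 x}{x^{2} + 4} + \frac{25}{2 x^{2} + 8}; value = - \frac{5335}{208}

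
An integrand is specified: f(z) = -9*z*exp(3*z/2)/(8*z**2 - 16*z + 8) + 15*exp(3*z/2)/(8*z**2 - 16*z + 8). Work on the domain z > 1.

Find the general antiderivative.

F(z) = -3*exp(3*z/2)/(4*z - 4) + C

f has the shape u'v + uv' for u = -3/(4*(z - 1)) and v = exp(3*z/2) — it is the derivative of the product u*v.
Check: d/dz[-3*exp(3*z/2)/(4*z - 4)] = (-9*z*exp(3*z/2) + 15*exp(3*z/2))/(8*z**2 - 16*z + 8), which equals f(z).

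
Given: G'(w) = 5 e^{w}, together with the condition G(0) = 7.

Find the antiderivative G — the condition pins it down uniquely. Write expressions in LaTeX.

G(w) = 5 e^{w} + 2

For G(w) to be correct, d/dw[G] must agree with the stated G'(w) identically.
A general antiderivative is 5 e^{w} + C.
The condition gives C = 7 - (5) = 2.
So G(w) = 5 e^{w} + 2.
Check: d/dw[5 e^{w} + 2] = 5 e^{w} = G'(w).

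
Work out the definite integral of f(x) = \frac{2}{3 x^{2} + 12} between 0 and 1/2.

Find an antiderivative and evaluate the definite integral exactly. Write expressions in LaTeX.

Differentiate the proposed F(x) back; it has to land on f(x) exactly.
F(x) = \frac{\operatorname{atan}{\left(\frac{x}{2} \right)}}{3} is an antiderivative of f.
Check: d/dx[\frac{\operatorname{atan}{\left(\frac{x}{2} \right)}}{3}] = \frac{2}{3 x^{2} + 12} = f(x).
F(1/2) = \frac{\operatorname{atan}{\left(\frac{1}{4} \right)}}{3}; F(0) = 0.
Integral = F(1/2) - F(0) = \frac{\operatorname{atan}{\left(\frac{1}{4} \right)}}{3}.

Antiderivative: F(x) = \frac{\operatorname{atan}{\left(\frac{x}{2} \right)}}{3}; value = \frac{\operatorname{atan}{\left(\frac{1}{4} \right)}}{3}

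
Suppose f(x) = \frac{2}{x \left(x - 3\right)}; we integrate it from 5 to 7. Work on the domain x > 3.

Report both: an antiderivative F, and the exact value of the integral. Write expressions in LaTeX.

The denominator factors as x \left(x - 3\right); partial fractions split f into directly integrable pieces: \frac{2}{3 \left(x - 3\right)} - \frac{2}{3 x}.
F(x) = - \frac{2 \log{\left(x \right)}}{3} + \frac{2 \log{\left(x - 3 \right)}}{3} is an antiderivative of f.
Check: d/dx[- \frac{2 \log{\left(x \right)}}{3} + \frac{2 \log{\left(x - 3 \right)}}{3}] = \frac{2}{x^{2} - 3 x}, which equals f(x).
F(7) = - \frac{2 \log{\left(7 \right)}}{3} + \frac{2 \log{\left(4 \right)}}{3}; F(5) = - \frac{2 \log{\left(5 \right)}}{3} + \frac{2 \log{\left(2 \right)}}{3}.
Integral = F(7) - F(5) = - \frac{2 \log{\left(7 \right)}}{3} - \frac{2 \log{\left(2 \right)}}{3} + \frac{2 \log{\left(4 \right)}}{3} + \frac{2 \log{\left(5 \right)}}{3}.

Antiderivative: F(x) = - \frac{2 \log{\left(x \right)}}{3} + \frac{2 \log{\left(x - 3 \right)}}{3}; value = - \frac{2 \log{\left(7 \right)}}{3} - \frac{2 \log{\left(2 \right)}}{3} + \frac{2 \log{\left(4 \right)}}{3} + \frac{2 \log{\left(5 \right)}}{3}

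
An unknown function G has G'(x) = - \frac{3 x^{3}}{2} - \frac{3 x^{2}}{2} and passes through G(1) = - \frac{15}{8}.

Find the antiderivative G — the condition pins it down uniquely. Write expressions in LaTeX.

The integrand splits into summands that can be handled one at a time.
A general antiderivative is - \frac{3 x^{4}}{8} - \frac{x^{3}}{2} + C.
The condition gives C = - \frac{15}{8} - (- \frac{7}{8}) = -1.
So G(x) = \frac{- 3 x^{4} - 4 x^{3} - 8}{8}.
Check: d/dx[\frac{- 3 x^{4} - 4 x^{3} - 8}{8}] = - \frac{3 x^{3}}{2} - \frac{3 x^{2}}{2} = G'(x).

G(x) = \frac{- 3 x^{4} - 4 x^{3} - 8}{8}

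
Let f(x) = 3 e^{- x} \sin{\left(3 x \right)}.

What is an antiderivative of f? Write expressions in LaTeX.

An antiderivative is F(x) = \frac{\left(- 3 \sin{\left(3 x \right)} - 9 \cos{\left(3 x \right)}\right) e^{- x}}{10}.

Whatever form F(x) takes, F'(x) = f(x) is non-negotiable.
Check: d/dx[\frac{\left(- 3 \sin{\left(3 x \right)} - 9 \cos{\left(3 x \right)}\right) e^{- x}}{10}] = 3 e^{- x} \sin{\left(3 x \right)} = f(x).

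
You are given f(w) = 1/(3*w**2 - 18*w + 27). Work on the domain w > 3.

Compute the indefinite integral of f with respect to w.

F(w) = -1/(3*(w - 3)) + C

Check any antiderivative F(w) by computing F'(w) and comparing it with f(w).
Check: d/dw[-1/(3*(w - 3))] = 1/(3*w**2 - 18*w + 27) = f(w).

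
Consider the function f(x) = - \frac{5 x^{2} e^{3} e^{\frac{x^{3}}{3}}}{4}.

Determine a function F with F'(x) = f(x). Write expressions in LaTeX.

An antiderivative is F(x) = - \frac{5 e^{3} e^{\frac{x^{3}}{3}}}{4}.

f matches the chain-rule pattern g'(h)*h' with inner function h(x) = \frac{x^{3}}{3} + 3; substituting u = h(x) collapses the integral.
Check: d/dx[- \frac{5 e^{3} e^{\frac{x^{3}}{3}}}{4}] = - \frac{5 x^{2} e^{3} e^{\frac{x^{3}}{3}}}{4} = f(x).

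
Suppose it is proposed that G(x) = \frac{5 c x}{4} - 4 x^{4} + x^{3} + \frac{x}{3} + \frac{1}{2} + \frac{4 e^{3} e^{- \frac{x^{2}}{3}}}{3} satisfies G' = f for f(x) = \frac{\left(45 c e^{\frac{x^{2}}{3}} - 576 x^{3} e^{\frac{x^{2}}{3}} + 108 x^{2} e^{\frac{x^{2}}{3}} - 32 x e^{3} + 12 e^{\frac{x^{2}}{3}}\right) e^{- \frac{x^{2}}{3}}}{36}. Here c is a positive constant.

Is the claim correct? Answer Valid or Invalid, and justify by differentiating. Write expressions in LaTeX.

Valid: G'(x) = f(x).

d/dx[G] = \frac{\left(45 c e^{\frac{x^{2}}{3}} - 576 x^{3} e^{\frac{x^{2}}{3}} + 108 x^{2} e^{\frac{x^{2}}{3}} - 32 x e^{3} + 12 e^{\frac{x^{2}}{3}}\right) e^{- \frac{x^{2}}{3}}}{36}
This equals f(x) exactly, so the claim holds.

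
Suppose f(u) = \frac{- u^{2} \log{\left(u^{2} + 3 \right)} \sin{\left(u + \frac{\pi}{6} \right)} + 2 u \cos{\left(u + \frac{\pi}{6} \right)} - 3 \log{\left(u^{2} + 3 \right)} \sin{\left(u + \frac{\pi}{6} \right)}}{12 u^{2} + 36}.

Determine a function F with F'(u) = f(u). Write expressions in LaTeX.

Recognize the product-rule pattern: f = v'r + vr' with v = \frac{\cos{\left(u + \frac{\pi}{6} \right)}}{12}, r = \log{\left(u^{2} + 3 \right)}, so integration by parts undoes it.
Check: d/du[\frac{\log{\left(u^{2} + 3 \right)} \cos{\left(u + \frac{\pi}{6} \right)}}{12}] = \frac{- u^{2} \log{\left(u^{2} + 3 \right)} \sin{\left(u + \frac{\pi}{6} \right)} + 2 u \cos{\left(u + \frac{\pi}{6} \right)} - 3 \log{\left(u^{2} + 3 \right)} \sin{\left(u + \frac{\pi}{6} \right)}}{12 u^{2} + 36} = f(u).

An antiderivative is F(u) = \frac{\log{\left(u^{2} + 3 \right)} \cos{\left(u + \frac{\pi}{6} \right)}}{12}.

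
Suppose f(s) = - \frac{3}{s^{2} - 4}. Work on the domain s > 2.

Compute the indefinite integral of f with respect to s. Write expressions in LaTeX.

F(s) = - \frac{3 \log{\left(s - 2 \right)}}{4} + \frac{3 \log{\left(s + 2 \right)}}{4} + C

Factor the denominator (\left(s - 2\right) \left(s + 2\right)) and decompose: f = \frac{3}{4 \left(s + 2\right)} - \frac{3}{4 \left(s - 2\right)}; each piece integrates to a log, atan, or power term.
Check: d/ds[- \frac{3 \log{\left(s - 2 \right)}}{4} + \frac{3 \log{\left(s + 2 \right)}}{4}] = - \frac{3}{s^{2} - 4} = f(s).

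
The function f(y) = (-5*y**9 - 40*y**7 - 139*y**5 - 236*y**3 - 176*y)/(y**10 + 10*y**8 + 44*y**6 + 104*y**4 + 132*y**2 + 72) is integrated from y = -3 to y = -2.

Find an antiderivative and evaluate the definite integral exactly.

Antiderivative: F(y) = (-10*y**4*log(y**2 + 2) - 40*y**2*log(y**2 + 2) - 60*log(y**2 + 2) - 1)/(4*y**4 + 16*y**2 + 24); value = -5*log(6)/2 - 85/18696 + 5*log(11)/2

Since d/dy undoes antidifferentiation here, F'(y) = f(y) is required of F(y).
F(y) = (-10*y**4*log(y**2 + 2) - 40*y**2*log(y**2 + 2) - 60*log(y**2 + 2) - 1)/(4*y**4 + 16*y**2 + 24) is an antiderivative of f.
Check: d/dy[(-10*y**4*log(y**2 + 2) - 40*y**2*log(y**2 + 2) - 60*log(y**2 + 2) - 1)/(4*y**4 + 16*y**2 + 24)] = (-5*y**9 - 40*y**7 - 139*y**5 - 236*y**3 - 176*y)/(y**10 + 10*y**8 + 44*y**6 + 104*y**4 + 132*y**2 + 72) = f(y).
F(-2) = -5*log(6)/2 - 1/152; F(-3) = -5*log(11)/2 - 1/492.
Integral = F(-2) - F(-3) = -5*log(6)/2 - 85/18696 + 5*log(11)/2.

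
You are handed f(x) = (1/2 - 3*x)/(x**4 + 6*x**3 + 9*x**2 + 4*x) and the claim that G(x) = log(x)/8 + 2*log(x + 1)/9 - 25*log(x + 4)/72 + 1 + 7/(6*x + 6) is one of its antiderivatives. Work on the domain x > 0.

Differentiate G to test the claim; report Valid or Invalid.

Valid - differentiating G returns exactly f.

d/dx[G] = (1 - 6*x)/(2*x**4 + 12*x**3 + 18*x**2 + 8*x)
This equals f(x) exactly, so the claim holds.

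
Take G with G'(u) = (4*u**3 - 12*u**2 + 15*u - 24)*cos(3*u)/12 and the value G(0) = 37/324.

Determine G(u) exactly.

G(u) = u**3*sin(3*u)/9 - u**2*sin(3*u)/3 + u**2*cos(3*u)/9 + 37*u*sin(3*u)/108 - 2*u*cos(3*u)/9 - 16*sin(3*u)/27 + 37*cos(3*u)/324

Since d/du undoes antidifferentiation here, G(u) must give back the stated G'(u).
A general antiderivative is u**3*sin(3*u)/9 - u**2*sin(3*u)/3 + u**2*cos(3*u)/9 + 37*u*sin(3*u)/108 - 2*u*cos(3*u)/9 - 16*sin(3*u)/27 + 37*cos(3*u)/324 + C.
The condition gives C = 37/324 - (37/324) = 0.
So G(u) = u**3*sin(3*u)/9 - u**2*sin(3*u)/3 + u**2*cos(3*u)/9 + 37*u*sin(3*u)/108 - 2*u*cos(3*u)/9 - 16*sin(3*u)/27 + 37*cos(3*u)/324.
Check: d/du[u**3*sin(3*u)/9 - u**2*sin(3*u)/3 + u**2*cos(3*u)/9 + 37*u*sin(3*u)/108 - 2*u*cos(3*u)/9 - 16*sin(3*u)/27 + 37*cos(3*u)/324] = u**3*cos(3*u)/3 - u**2*cos(3*u) + 5*u*cos(3*u)/4 - 2*cos(3*u), which equals G'(u).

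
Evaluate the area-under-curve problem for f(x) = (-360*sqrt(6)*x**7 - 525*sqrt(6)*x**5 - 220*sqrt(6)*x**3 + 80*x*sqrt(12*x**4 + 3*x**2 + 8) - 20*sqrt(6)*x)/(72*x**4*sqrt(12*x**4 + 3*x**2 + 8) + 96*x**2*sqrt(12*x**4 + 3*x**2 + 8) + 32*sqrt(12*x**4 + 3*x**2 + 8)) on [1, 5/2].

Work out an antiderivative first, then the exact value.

An antiderivative F(x) passes only if d/dx[F] lands on f(x) exactly.
F(x) = (-45*x**2*sqrt(12*x**4 + 3*x**2 + 8) - 30*sqrt(12*x**4 + 3*x**2 + 8) - 20*sqrt(6))/(36*sqrt(6)*x**2 + 24*sqrt(6)) is an antiderivative of f.
Check: d/dx[(-45*x**2*sqrt(12*x**4 + 3*x**2 + 8) - 30*sqrt(12*x**4 + 3*x**2 + 8) - 20*sqrt(6))/(36*sqrt(6)*x**2 + 24*sqrt(6))] = (-360*sqrt(6)*x**7 - 525*sqrt(6)*x**5 - 220*sqrt(6)*x**3 + 80*x*sqrt(12*x**4 + 3*x**2 + 8) - 20*sqrt(6)*x)/(72*x**4*sqrt(12*x**4 + 3*x**2 + 8) + 96*x**2*sqrt(12*x**4 + 3*x**2 + 8) + 32*sqrt(12*x**4 + 3*x**2 + 8)) = f(x).
F(5/2) = -5*sqrt(2973)/24 - 20/249; F(1) = -5*sqrt(138)/24 - 1/3.
Integral = F(5/2) - F(1) = -5*sqrt(2973)/24 + 21/83 + 5*sqrt(138)/24.

Antiderivative: F(x) = (-45*x**2*sqrt(12*x**4 + 3*x**2 + 8) - 30*sqrt(12*x**4 + 3*x**2 + 8) - 20*sqrt(6))/(36*sqrt(6)*x**2 + 24*sqrt(6)); value = -5*sqrt(2973)/24 + 21/83 + 5*sqrt(138)/24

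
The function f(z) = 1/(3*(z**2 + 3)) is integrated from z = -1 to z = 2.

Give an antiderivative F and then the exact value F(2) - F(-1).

Recover f(z) by differentiating a candidate F(z); any mismatch rules it out.
F(z) = sqrt(3)*atan(sqrt(3)*z/3)/9 is an antiderivative of f.
Check: d/dz[sqrt(3)*atan(sqrt(3)*z/3)/9] = 1/(3*z**2 + 9), which equals f(z).
F(2) = sqrt(3)*atan(2*sqrt(3)/3)/9; F(-1) = -sqrt(3)*pi/54.
Integral = F(2) - F(-1) = sqrt(3)*pi/54 + sqrt(3)*atan(2*sqrt(3)/3)/9.

Antiderivative: F(z) = sqrt(3)*atan(sqrt(3)*z/3)/9; value = sqrt(3)*pi/54 + sqrt(3)*atan(2*sqrt(3)/3)/9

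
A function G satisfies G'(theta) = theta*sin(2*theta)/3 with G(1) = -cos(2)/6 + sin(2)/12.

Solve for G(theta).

G(theta) = -theta*cos(2*theta)/6 + sin(2*theta)/12

Whatever form G(theta) takes, its d/dtheta must return the stated G'(theta).
A general antiderivative is -theta*cos(2*theta)/6 + sin(2*theta)/12 + C.
The condition gives C = -cos(2)/6 + sin(2)/12 - (-cos(2)/6 + sin(2)/12) = 0.
So G(theta) = -theta*cos(2*theta)/6 + sin(2*theta)/12.
Check: d/dtheta[-theta*cos(2*theta)/6 + sin(2*theta)/12] = theta*sin(2*theta)/3 = G'(theta).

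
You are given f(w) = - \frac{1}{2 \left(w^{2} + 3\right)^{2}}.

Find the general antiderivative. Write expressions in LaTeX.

Recover f(w) by differentiating a candidate F(w); any mismatch rules it out.
Check: d/dw[\frac{- 3 w - \sqrt{3} \left(w^{2} + 3\right) \operatorname{atan}{\left(\frac{\sqrt{3} w}{3} \right)}}{36 \left(w^{2} + 3\right)}] = - \frac{1}{2 w^{4} + 12 w^{2} + 18}, which equals f(w).

F(w) = \frac{- 3 w - \sqrt{3} \left(w^{2} + 3\right) \operatorname{atan}{\left(\frac{\sqrt{3} w}{3} \right)}}{36 \left(w^{2} + 3\right)} + C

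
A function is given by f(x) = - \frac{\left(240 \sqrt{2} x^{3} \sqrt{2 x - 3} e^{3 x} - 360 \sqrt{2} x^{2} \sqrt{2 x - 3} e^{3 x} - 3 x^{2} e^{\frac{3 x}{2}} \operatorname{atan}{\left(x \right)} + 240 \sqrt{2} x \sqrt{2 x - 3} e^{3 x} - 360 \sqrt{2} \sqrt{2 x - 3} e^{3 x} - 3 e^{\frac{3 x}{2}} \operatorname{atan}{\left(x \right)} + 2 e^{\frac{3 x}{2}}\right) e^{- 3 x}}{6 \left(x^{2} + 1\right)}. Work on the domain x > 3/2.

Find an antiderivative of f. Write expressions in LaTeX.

Check any antiderivative F(x) by computing F'(x) and comparing it with f(x).
Check: d/dx[\frac{\left(- 12 \sqrt{2} \left(2 x - 3\right)^{\frac{5}{2}} e^{\frac{3 x}{2}} - \operatorname{atan}{\left(x \right)}\right) e^{- \frac{3 x}{2}}}{3}] = \frac{- 240 \sqrt{2} x^{3} \sqrt{2 x - 3} e^{\frac{3 x}{2}} + 360 \sqrt{2} x^{2} \sqrt{2 x - 3} e^{\frac{3 x}{2}} + 3 x^{2} \operatorname{atan}{\left(x \right)} - 240 \sqrt{2} x \sqrt{2 x - 3} e^{\frac{3 x}{2}} + 360 \sqrt{2} \sqrt{2 x - 3} e^{\frac{3 x}{2}} + 3 \operatorname{atan}{\left(x \right)} - 2}{6 x^{2} e^{\frac{3 x}{2}} + 6 e^{\frac{3 x}{2}}}, which equals f(x).

An antiderivative is F(x) = \frac{\left(- 12 \sqrt{2} \left(2 x - 3\right)^{\frac{5}{2}} e^{\frac{3 x}{2}} - \operatorname{atan}{\left(x \right)}\right) e^{- \frac{3 x}{2}}}{3}.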